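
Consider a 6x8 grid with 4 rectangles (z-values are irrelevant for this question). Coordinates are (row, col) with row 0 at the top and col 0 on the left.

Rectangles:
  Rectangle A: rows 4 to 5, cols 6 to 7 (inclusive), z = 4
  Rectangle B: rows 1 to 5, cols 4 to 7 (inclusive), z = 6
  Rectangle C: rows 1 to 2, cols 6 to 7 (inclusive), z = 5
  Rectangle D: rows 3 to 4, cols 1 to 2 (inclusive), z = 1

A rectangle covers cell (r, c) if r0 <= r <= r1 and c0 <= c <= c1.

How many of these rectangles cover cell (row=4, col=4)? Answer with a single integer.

Check cell (4,4):
  A: rows 4-5 cols 6-7 -> outside (col miss)
  B: rows 1-5 cols 4-7 -> covers
  C: rows 1-2 cols 6-7 -> outside (row miss)
  D: rows 3-4 cols 1-2 -> outside (col miss)
Count covering = 1

Answer: 1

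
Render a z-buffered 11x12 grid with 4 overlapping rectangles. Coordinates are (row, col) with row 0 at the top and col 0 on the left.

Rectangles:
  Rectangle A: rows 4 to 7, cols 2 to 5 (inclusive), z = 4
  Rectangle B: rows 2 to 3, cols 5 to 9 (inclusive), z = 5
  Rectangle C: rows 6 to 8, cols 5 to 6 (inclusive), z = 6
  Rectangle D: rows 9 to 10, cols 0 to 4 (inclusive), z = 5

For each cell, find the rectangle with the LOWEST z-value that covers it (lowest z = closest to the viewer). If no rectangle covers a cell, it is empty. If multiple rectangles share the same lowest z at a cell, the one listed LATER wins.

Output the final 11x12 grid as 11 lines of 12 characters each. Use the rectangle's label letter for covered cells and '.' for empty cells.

............
............
.....BBBBB..
.....BBBBB..
..AAAA......
..AAAA......
..AAAAC.....
..AAAAC.....
.....CC.....
DDDDD.......
DDDDD.......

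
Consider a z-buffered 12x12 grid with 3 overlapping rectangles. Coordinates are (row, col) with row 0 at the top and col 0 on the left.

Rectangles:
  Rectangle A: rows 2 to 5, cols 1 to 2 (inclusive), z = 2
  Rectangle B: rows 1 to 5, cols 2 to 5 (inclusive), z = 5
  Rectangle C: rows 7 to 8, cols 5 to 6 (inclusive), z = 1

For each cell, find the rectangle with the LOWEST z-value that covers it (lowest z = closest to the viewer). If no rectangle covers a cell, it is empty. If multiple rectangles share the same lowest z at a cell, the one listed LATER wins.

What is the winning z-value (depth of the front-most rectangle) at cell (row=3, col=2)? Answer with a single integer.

Answer: 2

Derivation:
Check cell (3,2):
  A: rows 2-5 cols 1-2 z=2 -> covers; best now A (z=2)
  B: rows 1-5 cols 2-5 z=5 -> covers; best now A (z=2)
  C: rows 7-8 cols 5-6 -> outside (row miss)
Winner: A at z=2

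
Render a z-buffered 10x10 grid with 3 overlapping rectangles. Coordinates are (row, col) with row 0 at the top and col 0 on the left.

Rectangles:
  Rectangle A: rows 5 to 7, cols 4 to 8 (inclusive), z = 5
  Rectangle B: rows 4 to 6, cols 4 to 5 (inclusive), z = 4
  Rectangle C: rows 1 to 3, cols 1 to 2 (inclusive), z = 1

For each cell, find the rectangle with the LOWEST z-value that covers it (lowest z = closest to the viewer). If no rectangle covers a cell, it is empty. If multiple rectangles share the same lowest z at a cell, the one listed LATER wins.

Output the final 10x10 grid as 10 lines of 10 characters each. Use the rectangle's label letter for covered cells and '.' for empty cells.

..........
.CC.......
.CC.......
.CC.......
....BB....
....BBAAA.
....BBAAA.
....AAAAA.
..........
..........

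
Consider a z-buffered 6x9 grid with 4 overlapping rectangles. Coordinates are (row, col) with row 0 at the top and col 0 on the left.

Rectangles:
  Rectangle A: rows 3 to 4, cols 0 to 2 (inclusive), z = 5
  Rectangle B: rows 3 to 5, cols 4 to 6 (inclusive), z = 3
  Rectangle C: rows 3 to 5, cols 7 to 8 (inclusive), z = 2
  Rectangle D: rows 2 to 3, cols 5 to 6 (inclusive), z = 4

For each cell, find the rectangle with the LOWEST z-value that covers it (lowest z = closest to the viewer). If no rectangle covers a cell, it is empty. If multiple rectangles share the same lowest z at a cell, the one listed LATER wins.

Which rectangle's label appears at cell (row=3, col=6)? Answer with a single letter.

Check cell (3,6):
  A: rows 3-4 cols 0-2 -> outside (col miss)
  B: rows 3-5 cols 4-6 z=3 -> covers; best now B (z=3)
  C: rows 3-5 cols 7-8 -> outside (col miss)
  D: rows 2-3 cols 5-6 z=4 -> covers; best now B (z=3)
Winner: B at z=3

Answer: B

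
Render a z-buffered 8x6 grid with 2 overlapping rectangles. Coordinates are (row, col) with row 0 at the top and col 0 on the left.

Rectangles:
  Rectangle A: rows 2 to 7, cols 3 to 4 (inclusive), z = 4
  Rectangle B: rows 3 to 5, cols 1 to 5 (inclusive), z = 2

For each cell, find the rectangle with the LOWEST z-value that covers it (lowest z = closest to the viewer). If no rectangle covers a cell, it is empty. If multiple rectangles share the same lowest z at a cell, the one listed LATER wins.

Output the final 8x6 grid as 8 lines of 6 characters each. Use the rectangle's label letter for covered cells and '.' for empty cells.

......
......
...AA.
.BBBBB
.BBBBB
.BBBBB
...AA.
...AA.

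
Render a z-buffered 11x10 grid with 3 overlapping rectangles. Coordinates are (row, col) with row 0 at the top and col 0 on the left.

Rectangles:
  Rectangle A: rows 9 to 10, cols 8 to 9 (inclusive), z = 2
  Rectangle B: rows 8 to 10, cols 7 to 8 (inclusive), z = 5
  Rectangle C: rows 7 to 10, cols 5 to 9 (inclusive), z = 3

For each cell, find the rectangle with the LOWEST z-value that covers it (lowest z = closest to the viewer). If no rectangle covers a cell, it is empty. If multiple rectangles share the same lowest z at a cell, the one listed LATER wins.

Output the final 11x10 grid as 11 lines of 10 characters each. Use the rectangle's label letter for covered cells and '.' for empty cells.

..........
..........
..........
..........
..........
..........
..........
.....CCCCC
.....CCCCC
.....CCCAA
.....CCCAA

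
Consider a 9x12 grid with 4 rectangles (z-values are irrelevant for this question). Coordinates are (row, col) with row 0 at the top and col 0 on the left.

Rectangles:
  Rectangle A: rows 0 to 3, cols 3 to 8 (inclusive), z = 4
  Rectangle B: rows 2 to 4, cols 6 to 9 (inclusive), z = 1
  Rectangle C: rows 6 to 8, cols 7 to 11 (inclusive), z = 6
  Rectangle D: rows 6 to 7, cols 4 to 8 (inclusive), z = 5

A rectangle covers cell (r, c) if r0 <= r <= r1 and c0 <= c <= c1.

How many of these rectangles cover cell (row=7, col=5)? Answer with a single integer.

Check cell (7,5):
  A: rows 0-3 cols 3-8 -> outside (row miss)
  B: rows 2-4 cols 6-9 -> outside (row miss)
  C: rows 6-8 cols 7-11 -> outside (col miss)
  D: rows 6-7 cols 4-8 -> covers
Count covering = 1

Answer: 1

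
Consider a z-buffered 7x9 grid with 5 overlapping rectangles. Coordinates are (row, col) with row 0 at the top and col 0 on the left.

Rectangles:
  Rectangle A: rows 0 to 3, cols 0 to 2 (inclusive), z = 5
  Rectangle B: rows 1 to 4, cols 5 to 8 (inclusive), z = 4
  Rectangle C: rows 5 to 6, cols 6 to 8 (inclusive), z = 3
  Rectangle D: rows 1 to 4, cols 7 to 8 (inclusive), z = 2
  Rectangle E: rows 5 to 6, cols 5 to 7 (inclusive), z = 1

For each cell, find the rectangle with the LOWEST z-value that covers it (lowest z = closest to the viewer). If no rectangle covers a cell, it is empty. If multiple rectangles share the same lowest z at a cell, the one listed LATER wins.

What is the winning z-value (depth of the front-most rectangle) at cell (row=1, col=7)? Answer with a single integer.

Answer: 2

Derivation:
Check cell (1,7):
  A: rows 0-3 cols 0-2 -> outside (col miss)
  B: rows 1-4 cols 5-8 z=4 -> covers; best now B (z=4)
  C: rows 5-6 cols 6-8 -> outside (row miss)
  D: rows 1-4 cols 7-8 z=2 -> covers; best now D (z=2)
  E: rows 5-6 cols 5-7 -> outside (row miss)
Winner: D at z=2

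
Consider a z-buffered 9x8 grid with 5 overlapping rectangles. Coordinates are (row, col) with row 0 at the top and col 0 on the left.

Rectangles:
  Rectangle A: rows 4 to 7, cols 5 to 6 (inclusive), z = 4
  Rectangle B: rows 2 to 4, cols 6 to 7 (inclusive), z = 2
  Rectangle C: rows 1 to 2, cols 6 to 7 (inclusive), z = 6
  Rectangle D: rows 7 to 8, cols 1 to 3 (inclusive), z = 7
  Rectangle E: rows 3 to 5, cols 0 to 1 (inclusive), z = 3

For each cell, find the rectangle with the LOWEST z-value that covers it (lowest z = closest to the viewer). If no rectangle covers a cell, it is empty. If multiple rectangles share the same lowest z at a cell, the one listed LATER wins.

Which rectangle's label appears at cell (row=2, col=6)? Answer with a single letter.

Answer: B

Derivation:
Check cell (2,6):
  A: rows 4-7 cols 5-6 -> outside (row miss)
  B: rows 2-4 cols 6-7 z=2 -> covers; best now B (z=2)
  C: rows 1-2 cols 6-7 z=6 -> covers; best now B (z=2)
  D: rows 7-8 cols 1-3 -> outside (row miss)
  E: rows 3-5 cols 0-1 -> outside (row miss)
Winner: B at z=2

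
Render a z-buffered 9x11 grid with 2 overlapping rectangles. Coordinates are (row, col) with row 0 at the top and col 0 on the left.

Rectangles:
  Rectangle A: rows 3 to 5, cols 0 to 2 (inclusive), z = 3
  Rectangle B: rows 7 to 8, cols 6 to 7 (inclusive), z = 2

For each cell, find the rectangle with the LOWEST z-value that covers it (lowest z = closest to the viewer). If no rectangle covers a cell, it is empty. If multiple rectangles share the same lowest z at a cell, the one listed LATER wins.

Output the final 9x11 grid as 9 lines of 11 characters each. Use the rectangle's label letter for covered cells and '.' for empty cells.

...........
...........
...........
AAA........
AAA........
AAA........
...........
......BB...
......BB...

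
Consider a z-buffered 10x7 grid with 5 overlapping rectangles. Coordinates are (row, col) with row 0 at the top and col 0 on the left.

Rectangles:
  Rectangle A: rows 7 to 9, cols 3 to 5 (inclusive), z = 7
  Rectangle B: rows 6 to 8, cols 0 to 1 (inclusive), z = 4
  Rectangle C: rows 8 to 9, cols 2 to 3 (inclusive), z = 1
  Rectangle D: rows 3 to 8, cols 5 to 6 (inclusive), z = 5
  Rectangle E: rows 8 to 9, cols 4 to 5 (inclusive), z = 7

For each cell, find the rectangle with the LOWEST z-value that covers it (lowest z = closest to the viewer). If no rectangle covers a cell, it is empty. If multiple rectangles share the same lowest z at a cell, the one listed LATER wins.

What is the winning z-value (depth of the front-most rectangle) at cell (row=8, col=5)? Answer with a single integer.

Check cell (8,5):
  A: rows 7-9 cols 3-5 z=7 -> covers; best now A (z=7)
  B: rows 6-8 cols 0-1 -> outside (col miss)
  C: rows 8-9 cols 2-3 -> outside (col miss)
  D: rows 3-8 cols 5-6 z=5 -> covers; best now D (z=5)
  E: rows 8-9 cols 4-5 z=7 -> covers; best now D (z=5)
Winner: D at z=5

Answer: 5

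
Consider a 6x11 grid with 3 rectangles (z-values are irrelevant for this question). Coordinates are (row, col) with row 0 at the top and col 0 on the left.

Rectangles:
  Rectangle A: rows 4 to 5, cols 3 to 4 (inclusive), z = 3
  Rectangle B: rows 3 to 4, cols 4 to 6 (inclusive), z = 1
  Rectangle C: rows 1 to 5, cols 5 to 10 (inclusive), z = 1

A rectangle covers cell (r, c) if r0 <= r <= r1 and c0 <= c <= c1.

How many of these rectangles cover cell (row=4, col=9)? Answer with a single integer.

Check cell (4,9):
  A: rows 4-5 cols 3-4 -> outside (col miss)
  B: rows 3-4 cols 4-6 -> outside (col miss)
  C: rows 1-5 cols 5-10 -> covers
Count covering = 1

Answer: 1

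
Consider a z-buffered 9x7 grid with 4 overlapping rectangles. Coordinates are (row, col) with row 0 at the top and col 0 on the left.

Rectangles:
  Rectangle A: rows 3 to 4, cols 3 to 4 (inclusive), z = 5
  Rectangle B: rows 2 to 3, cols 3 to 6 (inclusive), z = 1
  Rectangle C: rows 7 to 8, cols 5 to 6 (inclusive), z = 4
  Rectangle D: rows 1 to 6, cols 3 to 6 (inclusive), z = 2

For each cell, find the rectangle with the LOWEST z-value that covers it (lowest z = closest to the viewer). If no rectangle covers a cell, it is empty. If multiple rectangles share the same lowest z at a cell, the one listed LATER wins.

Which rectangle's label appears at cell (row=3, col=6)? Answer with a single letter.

Answer: B

Derivation:
Check cell (3,6):
  A: rows 3-4 cols 3-4 -> outside (col miss)
  B: rows 2-3 cols 3-6 z=1 -> covers; best now B (z=1)
  C: rows 7-8 cols 5-6 -> outside (row miss)
  D: rows 1-6 cols 3-6 z=2 -> covers; best now B (z=1)
Winner: B at z=1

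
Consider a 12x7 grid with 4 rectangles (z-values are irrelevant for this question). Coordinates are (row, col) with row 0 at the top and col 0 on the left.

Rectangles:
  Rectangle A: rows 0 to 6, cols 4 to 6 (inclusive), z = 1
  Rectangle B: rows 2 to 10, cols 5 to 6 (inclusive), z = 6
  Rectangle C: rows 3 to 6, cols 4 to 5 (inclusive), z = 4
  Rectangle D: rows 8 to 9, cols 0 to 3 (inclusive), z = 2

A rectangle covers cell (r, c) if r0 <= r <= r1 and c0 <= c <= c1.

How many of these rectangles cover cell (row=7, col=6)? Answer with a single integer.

Answer: 1

Derivation:
Check cell (7,6):
  A: rows 0-6 cols 4-6 -> outside (row miss)
  B: rows 2-10 cols 5-6 -> covers
  C: rows 3-6 cols 4-5 -> outside (row miss)
  D: rows 8-9 cols 0-3 -> outside (row miss)
Count covering = 1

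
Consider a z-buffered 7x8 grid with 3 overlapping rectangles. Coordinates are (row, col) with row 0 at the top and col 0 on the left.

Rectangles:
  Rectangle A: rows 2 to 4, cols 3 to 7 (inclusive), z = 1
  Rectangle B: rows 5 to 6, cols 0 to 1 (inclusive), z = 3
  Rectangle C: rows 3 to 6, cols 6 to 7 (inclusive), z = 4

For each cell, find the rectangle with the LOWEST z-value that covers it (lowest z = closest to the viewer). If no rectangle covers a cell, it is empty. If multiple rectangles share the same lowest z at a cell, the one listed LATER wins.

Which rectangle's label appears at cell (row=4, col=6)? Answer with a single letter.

Check cell (4,6):
  A: rows 2-4 cols 3-7 z=1 -> covers; best now A (z=1)
  B: rows 5-6 cols 0-1 -> outside (row miss)
  C: rows 3-6 cols 6-7 z=4 -> covers; best now A (z=1)
Winner: A at z=1

Answer: A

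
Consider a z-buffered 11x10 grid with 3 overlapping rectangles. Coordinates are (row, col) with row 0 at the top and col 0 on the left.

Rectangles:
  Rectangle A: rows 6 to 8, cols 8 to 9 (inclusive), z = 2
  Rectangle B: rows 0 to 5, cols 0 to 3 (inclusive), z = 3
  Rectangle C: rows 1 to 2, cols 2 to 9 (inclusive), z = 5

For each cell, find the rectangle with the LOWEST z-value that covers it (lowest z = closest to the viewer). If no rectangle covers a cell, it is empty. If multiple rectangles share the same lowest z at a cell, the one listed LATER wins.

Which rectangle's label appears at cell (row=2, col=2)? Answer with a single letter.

Answer: B

Derivation:
Check cell (2,2):
  A: rows 6-8 cols 8-9 -> outside (row miss)
  B: rows 0-5 cols 0-3 z=3 -> covers; best now B (z=3)
  C: rows 1-2 cols 2-9 z=5 -> covers; best now B (z=3)
Winner: B at z=3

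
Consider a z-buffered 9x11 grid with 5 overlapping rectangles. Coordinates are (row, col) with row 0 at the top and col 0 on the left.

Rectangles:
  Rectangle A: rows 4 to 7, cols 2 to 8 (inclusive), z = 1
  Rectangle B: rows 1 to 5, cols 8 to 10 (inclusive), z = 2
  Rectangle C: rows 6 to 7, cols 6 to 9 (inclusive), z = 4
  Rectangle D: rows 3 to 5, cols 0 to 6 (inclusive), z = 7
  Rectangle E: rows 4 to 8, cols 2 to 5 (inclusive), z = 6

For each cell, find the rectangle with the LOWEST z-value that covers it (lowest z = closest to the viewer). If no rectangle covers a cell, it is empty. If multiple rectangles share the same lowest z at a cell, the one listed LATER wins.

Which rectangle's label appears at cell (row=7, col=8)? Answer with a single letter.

Answer: A

Derivation:
Check cell (7,8):
  A: rows 4-7 cols 2-8 z=1 -> covers; best now A (z=1)
  B: rows 1-5 cols 8-10 -> outside (row miss)
  C: rows 6-7 cols 6-9 z=4 -> covers; best now A (z=1)
  D: rows 3-5 cols 0-6 -> outside (row miss)
  E: rows 4-8 cols 2-5 -> outside (col miss)
Winner: A at z=1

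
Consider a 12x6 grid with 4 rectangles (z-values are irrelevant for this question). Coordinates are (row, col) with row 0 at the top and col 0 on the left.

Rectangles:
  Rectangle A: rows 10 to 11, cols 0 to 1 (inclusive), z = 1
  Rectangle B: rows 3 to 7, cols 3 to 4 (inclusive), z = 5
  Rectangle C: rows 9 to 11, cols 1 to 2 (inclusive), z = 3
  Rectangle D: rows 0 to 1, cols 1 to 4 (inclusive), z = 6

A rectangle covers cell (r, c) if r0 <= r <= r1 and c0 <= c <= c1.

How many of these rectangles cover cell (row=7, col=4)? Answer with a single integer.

Answer: 1

Derivation:
Check cell (7,4):
  A: rows 10-11 cols 0-1 -> outside (row miss)
  B: rows 3-7 cols 3-4 -> covers
  C: rows 9-11 cols 1-2 -> outside (row miss)
  D: rows 0-1 cols 1-4 -> outside (row miss)
Count covering = 1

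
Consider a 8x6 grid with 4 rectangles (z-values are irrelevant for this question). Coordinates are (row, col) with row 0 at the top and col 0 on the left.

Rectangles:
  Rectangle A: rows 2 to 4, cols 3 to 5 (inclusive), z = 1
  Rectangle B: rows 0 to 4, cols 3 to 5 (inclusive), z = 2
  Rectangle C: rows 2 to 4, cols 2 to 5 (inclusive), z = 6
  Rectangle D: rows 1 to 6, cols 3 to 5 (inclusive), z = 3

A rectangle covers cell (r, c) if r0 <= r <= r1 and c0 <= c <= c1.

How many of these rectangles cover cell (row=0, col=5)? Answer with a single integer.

Answer: 1

Derivation:
Check cell (0,5):
  A: rows 2-4 cols 3-5 -> outside (row miss)
  B: rows 0-4 cols 3-5 -> covers
  C: rows 2-4 cols 2-5 -> outside (row miss)
  D: rows 1-6 cols 3-5 -> outside (row miss)
Count covering = 1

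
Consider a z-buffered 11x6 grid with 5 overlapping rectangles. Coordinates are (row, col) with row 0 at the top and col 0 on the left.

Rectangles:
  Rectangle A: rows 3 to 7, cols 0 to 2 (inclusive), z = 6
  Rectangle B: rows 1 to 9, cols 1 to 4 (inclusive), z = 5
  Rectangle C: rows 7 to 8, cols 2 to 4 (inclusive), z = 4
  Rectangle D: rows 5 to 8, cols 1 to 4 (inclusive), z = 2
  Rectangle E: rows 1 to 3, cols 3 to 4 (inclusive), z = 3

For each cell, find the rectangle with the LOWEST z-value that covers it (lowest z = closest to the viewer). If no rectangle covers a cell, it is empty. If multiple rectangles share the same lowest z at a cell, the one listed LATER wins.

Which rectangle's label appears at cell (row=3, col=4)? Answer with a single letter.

Answer: E

Derivation:
Check cell (3,4):
  A: rows 3-7 cols 0-2 -> outside (col miss)
  B: rows 1-9 cols 1-4 z=5 -> covers; best now B (z=5)
  C: rows 7-8 cols 2-4 -> outside (row miss)
  D: rows 5-8 cols 1-4 -> outside (row miss)
  E: rows 1-3 cols 3-4 z=3 -> covers; best now E (z=3)
Winner: E at z=3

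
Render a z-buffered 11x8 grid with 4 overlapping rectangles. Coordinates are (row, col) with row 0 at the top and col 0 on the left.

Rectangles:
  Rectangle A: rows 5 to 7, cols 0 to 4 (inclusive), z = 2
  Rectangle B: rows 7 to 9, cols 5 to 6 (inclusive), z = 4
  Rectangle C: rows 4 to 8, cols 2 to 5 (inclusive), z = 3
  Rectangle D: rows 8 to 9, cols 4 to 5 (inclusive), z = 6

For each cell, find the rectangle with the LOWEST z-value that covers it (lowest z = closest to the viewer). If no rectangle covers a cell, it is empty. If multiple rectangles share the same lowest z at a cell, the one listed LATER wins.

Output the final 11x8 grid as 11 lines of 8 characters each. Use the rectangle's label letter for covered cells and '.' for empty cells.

........
........
........
........
..CCCC..
AAAAAC..
AAAAAC..
AAAAACB.
..CCCCB.
....DBB.
........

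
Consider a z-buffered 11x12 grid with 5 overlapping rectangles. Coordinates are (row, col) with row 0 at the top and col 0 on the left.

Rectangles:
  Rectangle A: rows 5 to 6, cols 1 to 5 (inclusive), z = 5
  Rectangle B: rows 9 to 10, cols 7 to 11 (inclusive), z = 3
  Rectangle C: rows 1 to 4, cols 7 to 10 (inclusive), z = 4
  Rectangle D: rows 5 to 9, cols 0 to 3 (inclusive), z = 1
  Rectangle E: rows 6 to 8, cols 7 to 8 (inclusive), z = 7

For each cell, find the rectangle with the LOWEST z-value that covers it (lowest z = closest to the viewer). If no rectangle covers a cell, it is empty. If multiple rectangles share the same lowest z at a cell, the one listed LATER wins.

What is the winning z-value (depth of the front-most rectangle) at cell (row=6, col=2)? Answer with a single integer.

Check cell (6,2):
  A: rows 5-6 cols 1-5 z=5 -> covers; best now A (z=5)
  B: rows 9-10 cols 7-11 -> outside (row miss)
  C: rows 1-4 cols 7-10 -> outside (row miss)
  D: rows 5-9 cols 0-3 z=1 -> covers; best now D (z=1)
  E: rows 6-8 cols 7-8 -> outside (col miss)
Winner: D at z=1

Answer: 1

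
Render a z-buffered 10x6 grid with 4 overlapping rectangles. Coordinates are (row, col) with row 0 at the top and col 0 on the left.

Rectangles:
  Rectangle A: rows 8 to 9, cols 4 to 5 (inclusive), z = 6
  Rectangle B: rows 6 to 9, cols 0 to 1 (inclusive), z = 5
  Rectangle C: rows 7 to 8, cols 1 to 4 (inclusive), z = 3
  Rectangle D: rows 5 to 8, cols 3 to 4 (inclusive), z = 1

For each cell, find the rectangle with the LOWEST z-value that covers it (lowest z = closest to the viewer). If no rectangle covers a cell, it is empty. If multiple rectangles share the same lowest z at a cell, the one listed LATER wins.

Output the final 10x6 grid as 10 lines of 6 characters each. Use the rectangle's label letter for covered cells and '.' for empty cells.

......
......
......
......
......
...DD.
BB.DD.
BCCDD.
BCCDDA
BB..AA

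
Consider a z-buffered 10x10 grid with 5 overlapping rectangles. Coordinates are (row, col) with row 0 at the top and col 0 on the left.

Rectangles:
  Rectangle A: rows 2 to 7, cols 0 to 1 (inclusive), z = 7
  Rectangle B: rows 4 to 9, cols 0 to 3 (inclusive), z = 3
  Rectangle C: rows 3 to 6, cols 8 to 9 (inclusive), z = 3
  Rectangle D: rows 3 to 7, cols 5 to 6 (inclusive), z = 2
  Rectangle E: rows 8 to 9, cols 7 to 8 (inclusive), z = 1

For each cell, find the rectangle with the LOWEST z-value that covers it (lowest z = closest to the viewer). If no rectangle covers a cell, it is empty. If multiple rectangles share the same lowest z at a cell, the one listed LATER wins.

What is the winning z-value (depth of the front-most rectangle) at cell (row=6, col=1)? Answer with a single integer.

Check cell (6,1):
  A: rows 2-7 cols 0-1 z=7 -> covers; best now A (z=7)
  B: rows 4-9 cols 0-3 z=3 -> covers; best now B (z=3)
  C: rows 3-6 cols 8-9 -> outside (col miss)
  D: rows 3-7 cols 5-6 -> outside (col miss)
  E: rows 8-9 cols 7-8 -> outside (row miss)
Winner: B at z=3

Answer: 3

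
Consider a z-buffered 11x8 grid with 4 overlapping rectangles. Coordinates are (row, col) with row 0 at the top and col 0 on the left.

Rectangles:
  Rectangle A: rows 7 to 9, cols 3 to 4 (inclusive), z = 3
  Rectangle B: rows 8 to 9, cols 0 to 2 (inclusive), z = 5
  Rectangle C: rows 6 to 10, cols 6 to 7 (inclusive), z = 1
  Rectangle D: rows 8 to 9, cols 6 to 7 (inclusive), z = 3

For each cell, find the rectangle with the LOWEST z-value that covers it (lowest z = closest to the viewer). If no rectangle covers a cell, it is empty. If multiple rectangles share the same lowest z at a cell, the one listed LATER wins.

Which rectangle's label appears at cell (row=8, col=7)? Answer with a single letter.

Check cell (8,7):
  A: rows 7-9 cols 3-4 -> outside (col miss)
  B: rows 8-9 cols 0-2 -> outside (col miss)
  C: rows 6-10 cols 6-7 z=1 -> covers; best now C (z=1)
  D: rows 8-9 cols 6-7 z=3 -> covers; best now C (z=1)
Winner: C at z=1

Answer: C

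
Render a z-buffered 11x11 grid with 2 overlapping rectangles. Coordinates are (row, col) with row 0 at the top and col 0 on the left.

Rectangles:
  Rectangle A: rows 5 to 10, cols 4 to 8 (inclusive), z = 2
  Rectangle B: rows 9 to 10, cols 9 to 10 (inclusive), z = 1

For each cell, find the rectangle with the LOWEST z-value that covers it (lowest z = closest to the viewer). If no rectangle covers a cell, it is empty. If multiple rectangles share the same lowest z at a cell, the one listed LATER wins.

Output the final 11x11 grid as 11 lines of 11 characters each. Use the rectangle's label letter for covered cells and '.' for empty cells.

...........
...........
...........
...........
...........
....AAAAA..
....AAAAA..
....AAAAA..
....AAAAA..
....AAAAABB
....AAAAABB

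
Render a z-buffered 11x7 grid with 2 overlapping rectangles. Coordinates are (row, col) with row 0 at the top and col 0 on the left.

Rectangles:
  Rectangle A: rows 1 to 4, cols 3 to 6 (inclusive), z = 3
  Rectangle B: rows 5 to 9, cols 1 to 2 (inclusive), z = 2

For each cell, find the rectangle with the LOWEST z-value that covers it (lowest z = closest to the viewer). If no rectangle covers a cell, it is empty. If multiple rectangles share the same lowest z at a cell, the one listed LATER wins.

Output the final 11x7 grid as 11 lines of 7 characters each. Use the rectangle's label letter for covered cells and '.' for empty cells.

.......
...AAAA
...AAAA
...AAAA
...AAAA
.BB....
.BB....
.BB....
.BB....
.BB....
.......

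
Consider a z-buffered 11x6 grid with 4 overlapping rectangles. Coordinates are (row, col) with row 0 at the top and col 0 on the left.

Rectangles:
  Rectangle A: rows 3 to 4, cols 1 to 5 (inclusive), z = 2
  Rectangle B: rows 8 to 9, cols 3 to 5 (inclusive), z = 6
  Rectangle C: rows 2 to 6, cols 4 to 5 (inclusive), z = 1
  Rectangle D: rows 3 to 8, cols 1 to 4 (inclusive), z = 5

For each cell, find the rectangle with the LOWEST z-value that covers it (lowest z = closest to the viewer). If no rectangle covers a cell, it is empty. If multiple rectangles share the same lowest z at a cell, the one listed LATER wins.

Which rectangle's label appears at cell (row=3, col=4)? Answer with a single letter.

Check cell (3,4):
  A: rows 3-4 cols 1-5 z=2 -> covers; best now A (z=2)
  B: rows 8-9 cols 3-5 -> outside (row miss)
  C: rows 2-6 cols 4-5 z=1 -> covers; best now C (z=1)
  D: rows 3-8 cols 1-4 z=5 -> covers; best now C (z=1)
Winner: C at z=1

Answer: C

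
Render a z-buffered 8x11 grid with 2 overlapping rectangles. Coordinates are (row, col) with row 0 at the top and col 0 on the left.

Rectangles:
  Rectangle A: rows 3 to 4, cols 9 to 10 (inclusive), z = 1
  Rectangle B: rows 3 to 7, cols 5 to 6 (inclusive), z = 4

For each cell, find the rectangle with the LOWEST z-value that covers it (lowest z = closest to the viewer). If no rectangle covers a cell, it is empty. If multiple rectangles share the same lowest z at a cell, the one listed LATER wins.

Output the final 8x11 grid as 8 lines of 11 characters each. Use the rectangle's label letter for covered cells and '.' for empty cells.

...........
...........
...........
.....BB..AA
.....BB..AA
.....BB....
.....BB....
.....BB....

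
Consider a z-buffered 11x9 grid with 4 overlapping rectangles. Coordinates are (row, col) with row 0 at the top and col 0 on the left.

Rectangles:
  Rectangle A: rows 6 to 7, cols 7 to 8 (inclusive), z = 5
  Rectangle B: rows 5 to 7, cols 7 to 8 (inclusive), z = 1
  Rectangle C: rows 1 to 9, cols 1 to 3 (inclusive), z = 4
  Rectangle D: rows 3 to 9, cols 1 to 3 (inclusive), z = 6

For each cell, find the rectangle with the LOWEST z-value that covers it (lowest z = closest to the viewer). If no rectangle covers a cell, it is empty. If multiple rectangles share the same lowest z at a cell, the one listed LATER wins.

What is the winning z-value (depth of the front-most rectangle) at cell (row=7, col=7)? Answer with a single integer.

Answer: 1

Derivation:
Check cell (7,7):
  A: rows 6-7 cols 7-8 z=5 -> covers; best now A (z=5)
  B: rows 5-7 cols 7-8 z=1 -> covers; best now B (z=1)
  C: rows 1-9 cols 1-3 -> outside (col miss)
  D: rows 3-9 cols 1-3 -> outside (col miss)
Winner: B at z=1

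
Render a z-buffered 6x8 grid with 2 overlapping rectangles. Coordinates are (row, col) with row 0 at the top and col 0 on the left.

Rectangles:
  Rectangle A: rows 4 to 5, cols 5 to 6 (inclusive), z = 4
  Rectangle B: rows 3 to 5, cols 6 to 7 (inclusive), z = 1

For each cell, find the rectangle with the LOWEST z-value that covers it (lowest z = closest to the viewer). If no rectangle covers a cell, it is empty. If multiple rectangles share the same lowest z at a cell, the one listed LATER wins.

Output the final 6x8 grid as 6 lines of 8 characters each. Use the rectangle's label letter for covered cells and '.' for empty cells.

........
........
........
......BB
.....ABB
.....ABB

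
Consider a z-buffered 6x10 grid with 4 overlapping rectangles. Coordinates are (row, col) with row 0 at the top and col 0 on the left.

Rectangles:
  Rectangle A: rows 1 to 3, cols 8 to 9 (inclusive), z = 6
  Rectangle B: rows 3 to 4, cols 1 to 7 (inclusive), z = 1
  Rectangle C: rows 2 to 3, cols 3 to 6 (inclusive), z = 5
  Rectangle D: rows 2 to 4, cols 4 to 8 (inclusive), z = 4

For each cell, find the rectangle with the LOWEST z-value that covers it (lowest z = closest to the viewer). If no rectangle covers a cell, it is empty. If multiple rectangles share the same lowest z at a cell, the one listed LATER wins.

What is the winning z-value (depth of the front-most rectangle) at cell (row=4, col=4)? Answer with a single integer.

Answer: 1

Derivation:
Check cell (4,4):
  A: rows 1-3 cols 8-9 -> outside (row miss)
  B: rows 3-4 cols 1-7 z=1 -> covers; best now B (z=1)
  C: rows 2-3 cols 3-6 -> outside (row miss)
  D: rows 2-4 cols 4-8 z=4 -> covers; best now B (z=1)
Winner: B at z=1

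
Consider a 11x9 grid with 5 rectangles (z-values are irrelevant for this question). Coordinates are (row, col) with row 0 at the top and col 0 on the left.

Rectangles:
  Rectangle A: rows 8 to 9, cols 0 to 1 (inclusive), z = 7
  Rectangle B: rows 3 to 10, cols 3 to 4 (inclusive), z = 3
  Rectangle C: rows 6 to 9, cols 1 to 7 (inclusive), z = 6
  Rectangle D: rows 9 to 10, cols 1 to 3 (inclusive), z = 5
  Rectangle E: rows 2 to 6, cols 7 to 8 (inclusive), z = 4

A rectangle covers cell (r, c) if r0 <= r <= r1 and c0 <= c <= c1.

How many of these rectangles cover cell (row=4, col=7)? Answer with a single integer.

Answer: 1

Derivation:
Check cell (4,7):
  A: rows 8-9 cols 0-1 -> outside (row miss)
  B: rows 3-10 cols 3-4 -> outside (col miss)
  C: rows 6-9 cols 1-7 -> outside (row miss)
  D: rows 9-10 cols 1-3 -> outside (row miss)
  E: rows 2-6 cols 7-8 -> covers
Count covering = 1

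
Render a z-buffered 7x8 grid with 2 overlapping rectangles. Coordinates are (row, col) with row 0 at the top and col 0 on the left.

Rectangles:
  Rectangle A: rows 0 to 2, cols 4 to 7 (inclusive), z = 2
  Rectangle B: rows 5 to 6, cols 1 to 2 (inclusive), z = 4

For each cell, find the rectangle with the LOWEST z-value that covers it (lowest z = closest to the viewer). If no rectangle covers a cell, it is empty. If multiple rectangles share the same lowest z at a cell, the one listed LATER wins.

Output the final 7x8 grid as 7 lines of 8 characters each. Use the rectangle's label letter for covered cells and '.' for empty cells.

....AAAA
....AAAA
....AAAA
........
........
.BB.....
.BB.....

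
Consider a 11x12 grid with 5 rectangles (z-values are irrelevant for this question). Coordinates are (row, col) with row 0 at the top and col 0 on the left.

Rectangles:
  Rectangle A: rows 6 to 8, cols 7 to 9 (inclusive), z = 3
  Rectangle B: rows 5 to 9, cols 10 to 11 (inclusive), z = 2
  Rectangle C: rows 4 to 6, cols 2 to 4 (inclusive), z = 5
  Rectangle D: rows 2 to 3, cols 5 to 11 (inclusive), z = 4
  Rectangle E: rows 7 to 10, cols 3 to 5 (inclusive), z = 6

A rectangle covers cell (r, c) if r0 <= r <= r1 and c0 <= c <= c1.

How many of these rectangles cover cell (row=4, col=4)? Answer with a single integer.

Answer: 1

Derivation:
Check cell (4,4):
  A: rows 6-8 cols 7-9 -> outside (row miss)
  B: rows 5-9 cols 10-11 -> outside (row miss)
  C: rows 4-6 cols 2-4 -> covers
  D: rows 2-3 cols 5-11 -> outside (row miss)
  E: rows 7-10 cols 3-5 -> outside (row miss)
Count covering = 1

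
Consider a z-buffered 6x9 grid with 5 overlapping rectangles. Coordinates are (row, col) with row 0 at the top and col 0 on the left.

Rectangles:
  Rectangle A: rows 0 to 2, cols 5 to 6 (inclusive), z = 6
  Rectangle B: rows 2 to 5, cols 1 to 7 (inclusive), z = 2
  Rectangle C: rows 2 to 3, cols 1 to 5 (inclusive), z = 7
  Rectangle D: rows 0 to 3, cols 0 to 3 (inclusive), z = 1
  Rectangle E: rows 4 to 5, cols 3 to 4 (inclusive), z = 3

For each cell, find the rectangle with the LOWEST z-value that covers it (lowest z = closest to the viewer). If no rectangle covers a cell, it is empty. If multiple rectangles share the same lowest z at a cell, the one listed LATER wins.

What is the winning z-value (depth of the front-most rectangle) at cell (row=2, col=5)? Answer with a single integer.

Check cell (2,5):
  A: rows 0-2 cols 5-6 z=6 -> covers; best now A (z=6)
  B: rows 2-5 cols 1-7 z=2 -> covers; best now B (z=2)
  C: rows 2-3 cols 1-5 z=7 -> covers; best now B (z=2)
  D: rows 0-3 cols 0-3 -> outside (col miss)
  E: rows 4-5 cols 3-4 -> outside (row miss)
Winner: B at z=2

Answer: 2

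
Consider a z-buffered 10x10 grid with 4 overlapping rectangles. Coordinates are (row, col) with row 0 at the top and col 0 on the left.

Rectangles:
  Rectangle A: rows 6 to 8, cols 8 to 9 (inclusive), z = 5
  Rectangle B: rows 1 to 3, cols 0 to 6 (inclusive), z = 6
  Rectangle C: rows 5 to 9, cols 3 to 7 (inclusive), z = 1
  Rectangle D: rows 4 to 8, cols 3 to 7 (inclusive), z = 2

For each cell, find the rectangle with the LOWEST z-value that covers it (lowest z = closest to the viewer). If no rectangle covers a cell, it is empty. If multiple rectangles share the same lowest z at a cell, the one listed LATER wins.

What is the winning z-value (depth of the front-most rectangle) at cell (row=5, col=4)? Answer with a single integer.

Check cell (5,4):
  A: rows 6-8 cols 8-9 -> outside (row miss)
  B: rows 1-3 cols 0-6 -> outside (row miss)
  C: rows 5-9 cols 3-7 z=1 -> covers; best now C (z=1)
  D: rows 4-8 cols 3-7 z=2 -> covers; best now C (z=1)
Winner: C at z=1

Answer: 1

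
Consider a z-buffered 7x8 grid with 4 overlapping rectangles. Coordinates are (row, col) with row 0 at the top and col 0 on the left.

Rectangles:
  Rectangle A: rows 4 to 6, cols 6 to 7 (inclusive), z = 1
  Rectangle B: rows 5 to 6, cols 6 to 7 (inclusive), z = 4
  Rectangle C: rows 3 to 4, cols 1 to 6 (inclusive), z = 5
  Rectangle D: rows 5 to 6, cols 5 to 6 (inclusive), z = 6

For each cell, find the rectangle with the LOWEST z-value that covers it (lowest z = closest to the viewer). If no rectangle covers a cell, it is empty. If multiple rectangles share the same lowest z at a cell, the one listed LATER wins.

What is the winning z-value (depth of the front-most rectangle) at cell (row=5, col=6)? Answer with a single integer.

Check cell (5,6):
  A: rows 4-6 cols 6-7 z=1 -> covers; best now A (z=1)
  B: rows 5-6 cols 6-7 z=4 -> covers; best now A (z=1)
  C: rows 3-4 cols 1-6 -> outside (row miss)
  D: rows 5-6 cols 5-6 z=6 -> covers; best now A (z=1)
Winner: A at z=1

Answer: 1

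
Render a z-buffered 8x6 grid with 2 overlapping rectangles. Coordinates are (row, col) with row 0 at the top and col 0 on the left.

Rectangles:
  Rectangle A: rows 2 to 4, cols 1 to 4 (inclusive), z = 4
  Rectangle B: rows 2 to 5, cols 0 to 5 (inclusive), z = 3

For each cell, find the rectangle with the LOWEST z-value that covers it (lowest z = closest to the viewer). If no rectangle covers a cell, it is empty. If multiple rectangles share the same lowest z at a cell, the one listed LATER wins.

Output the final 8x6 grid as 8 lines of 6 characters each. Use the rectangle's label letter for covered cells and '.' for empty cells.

......
......
BBBBBB
BBBBBB
BBBBBB
BBBBBB
......
......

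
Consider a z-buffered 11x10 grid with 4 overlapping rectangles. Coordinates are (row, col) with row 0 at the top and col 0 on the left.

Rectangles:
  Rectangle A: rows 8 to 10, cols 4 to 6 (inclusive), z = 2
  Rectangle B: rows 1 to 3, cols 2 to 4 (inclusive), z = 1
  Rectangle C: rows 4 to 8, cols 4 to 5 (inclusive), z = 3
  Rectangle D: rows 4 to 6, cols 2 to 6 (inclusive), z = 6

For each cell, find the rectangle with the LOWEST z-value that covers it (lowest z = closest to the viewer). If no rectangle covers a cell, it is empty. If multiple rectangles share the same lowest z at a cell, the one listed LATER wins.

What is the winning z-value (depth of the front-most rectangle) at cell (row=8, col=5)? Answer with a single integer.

Check cell (8,5):
  A: rows 8-10 cols 4-6 z=2 -> covers; best now A (z=2)
  B: rows 1-3 cols 2-4 -> outside (row miss)
  C: rows 4-8 cols 4-5 z=3 -> covers; best now A (z=2)
  D: rows 4-6 cols 2-6 -> outside (row miss)
Winner: A at z=2

Answer: 2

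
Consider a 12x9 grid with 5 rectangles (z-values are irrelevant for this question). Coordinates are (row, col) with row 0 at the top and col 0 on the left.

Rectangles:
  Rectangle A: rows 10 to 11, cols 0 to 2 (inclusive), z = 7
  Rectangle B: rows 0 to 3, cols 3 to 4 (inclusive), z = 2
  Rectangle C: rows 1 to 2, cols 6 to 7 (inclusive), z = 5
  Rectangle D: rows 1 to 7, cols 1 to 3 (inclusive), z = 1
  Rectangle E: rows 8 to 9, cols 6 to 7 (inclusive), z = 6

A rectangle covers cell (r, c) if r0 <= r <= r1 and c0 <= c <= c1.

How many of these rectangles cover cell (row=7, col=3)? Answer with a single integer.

Check cell (7,3):
  A: rows 10-11 cols 0-2 -> outside (row miss)
  B: rows 0-3 cols 3-4 -> outside (row miss)
  C: rows 1-2 cols 6-7 -> outside (row miss)
  D: rows 1-7 cols 1-3 -> covers
  E: rows 8-9 cols 6-7 -> outside (row miss)
Count covering = 1

Answer: 1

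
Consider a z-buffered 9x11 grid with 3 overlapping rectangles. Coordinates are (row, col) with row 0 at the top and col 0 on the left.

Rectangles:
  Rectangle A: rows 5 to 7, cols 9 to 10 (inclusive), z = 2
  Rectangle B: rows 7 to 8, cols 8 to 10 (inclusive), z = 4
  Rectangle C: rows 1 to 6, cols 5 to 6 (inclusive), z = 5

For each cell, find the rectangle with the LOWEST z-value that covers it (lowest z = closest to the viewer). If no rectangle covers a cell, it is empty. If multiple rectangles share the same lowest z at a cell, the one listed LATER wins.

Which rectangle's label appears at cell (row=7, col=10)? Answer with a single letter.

Answer: A

Derivation:
Check cell (7,10):
  A: rows 5-7 cols 9-10 z=2 -> covers; best now A (z=2)
  B: rows 7-8 cols 8-10 z=4 -> covers; best now A (z=2)
  C: rows 1-6 cols 5-6 -> outside (row miss)
Winner: A at z=2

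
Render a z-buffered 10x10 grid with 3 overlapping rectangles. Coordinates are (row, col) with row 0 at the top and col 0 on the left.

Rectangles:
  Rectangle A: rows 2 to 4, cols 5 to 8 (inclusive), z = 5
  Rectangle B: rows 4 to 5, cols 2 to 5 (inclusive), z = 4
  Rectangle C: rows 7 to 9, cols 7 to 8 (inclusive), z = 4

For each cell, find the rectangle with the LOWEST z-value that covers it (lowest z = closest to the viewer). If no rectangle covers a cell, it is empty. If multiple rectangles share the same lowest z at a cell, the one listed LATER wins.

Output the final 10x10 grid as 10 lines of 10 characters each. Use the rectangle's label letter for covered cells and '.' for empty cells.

..........
..........
.....AAAA.
.....AAAA.
..BBBBAAA.
..BBBB....
..........
.......CC.
.......CC.
.......CC.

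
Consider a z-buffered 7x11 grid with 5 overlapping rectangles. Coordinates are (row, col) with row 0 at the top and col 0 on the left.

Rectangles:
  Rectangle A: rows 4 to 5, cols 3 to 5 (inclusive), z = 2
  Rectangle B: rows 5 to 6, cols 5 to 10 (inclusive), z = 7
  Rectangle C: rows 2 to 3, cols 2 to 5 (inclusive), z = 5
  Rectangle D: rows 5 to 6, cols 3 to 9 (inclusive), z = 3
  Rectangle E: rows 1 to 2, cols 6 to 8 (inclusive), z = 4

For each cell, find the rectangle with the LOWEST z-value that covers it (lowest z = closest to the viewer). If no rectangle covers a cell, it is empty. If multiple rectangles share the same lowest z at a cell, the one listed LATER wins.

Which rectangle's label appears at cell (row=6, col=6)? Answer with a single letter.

Answer: D

Derivation:
Check cell (6,6):
  A: rows 4-5 cols 3-5 -> outside (row miss)
  B: rows 5-6 cols 5-10 z=7 -> covers; best now B (z=7)
  C: rows 2-3 cols 2-5 -> outside (row miss)
  D: rows 5-6 cols 3-9 z=3 -> covers; best now D (z=3)
  E: rows 1-2 cols 6-8 -> outside (row miss)
Winner: D at z=3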